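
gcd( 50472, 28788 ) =12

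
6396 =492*13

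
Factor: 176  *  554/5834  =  2^4*11^1*  277^1*2917^( - 1) =48752/2917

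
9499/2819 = 9499/2819 = 3.37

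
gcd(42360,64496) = 8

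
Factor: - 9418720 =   -  2^5*5^1 * 37^2*43^1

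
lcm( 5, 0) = 0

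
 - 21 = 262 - 283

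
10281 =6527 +3754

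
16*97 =1552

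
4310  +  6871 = 11181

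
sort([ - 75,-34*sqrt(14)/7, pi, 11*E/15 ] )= [  -  75, - 34*sqrt( 14) /7 , 11* E/15 , pi]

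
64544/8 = 8068 = 8068.00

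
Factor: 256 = 2^8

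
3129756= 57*54908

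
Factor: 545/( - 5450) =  - 1/10 = - 2^( - 1 )*5^( - 1 )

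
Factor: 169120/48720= 2^1*3^(-1)*29^( - 1 )*151^1 =302/87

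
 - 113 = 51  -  164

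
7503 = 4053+3450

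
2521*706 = 1779826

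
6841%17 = 7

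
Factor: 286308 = 2^2* 3^3* 11^1 * 241^1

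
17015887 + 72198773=89214660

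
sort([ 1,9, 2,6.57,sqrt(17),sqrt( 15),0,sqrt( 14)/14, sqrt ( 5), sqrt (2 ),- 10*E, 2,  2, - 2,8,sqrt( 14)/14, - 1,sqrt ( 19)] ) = [ - 10*E, -2, - 1 , 0 , sqrt( 14) /14, sqrt(14)/14,1, sqrt ( 2),2, 2, 2,sqrt(5),sqrt( 15 ),sqrt(17),sqrt ( 19) , 6.57,8,9]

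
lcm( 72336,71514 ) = 6293232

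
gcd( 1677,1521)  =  39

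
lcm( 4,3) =12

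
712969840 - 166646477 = 546323363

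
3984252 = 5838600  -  1854348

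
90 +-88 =2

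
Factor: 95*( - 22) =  - 2090 = - 2^1*5^1 * 11^1*19^1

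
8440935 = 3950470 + 4490465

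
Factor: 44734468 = 2^2*863^1*12959^1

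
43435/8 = 43435/8 = 5429.38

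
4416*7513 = 33177408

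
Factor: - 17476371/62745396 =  - 2^(- 2)*3^2*7^ ( - 1)*11^1*19^2*163^1*746969^( - 1 )  =  - 5825457/20915132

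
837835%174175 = 141135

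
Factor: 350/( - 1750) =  - 1/5= - 5^( - 1)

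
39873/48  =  13291/16 =830.69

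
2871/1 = 2871 = 2871.00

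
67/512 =67/512 = 0.13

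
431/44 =9  +  35/44=9.80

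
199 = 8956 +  - 8757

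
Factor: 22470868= 2^2*  7^1*802531^1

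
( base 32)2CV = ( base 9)3336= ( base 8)4637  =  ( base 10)2463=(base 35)20D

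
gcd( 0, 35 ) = 35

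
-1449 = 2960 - 4409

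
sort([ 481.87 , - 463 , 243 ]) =[-463, 243, 481.87]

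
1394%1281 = 113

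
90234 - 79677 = 10557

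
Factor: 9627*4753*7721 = 3^1*7^3*97^1 *1103^1*3209^1 = 353290808451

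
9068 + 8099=17167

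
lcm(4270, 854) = 4270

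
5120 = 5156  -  36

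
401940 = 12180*33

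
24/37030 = 12/18515 = 0.00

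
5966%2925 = 116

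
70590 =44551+26039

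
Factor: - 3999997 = - 877^1*4561^1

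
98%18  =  8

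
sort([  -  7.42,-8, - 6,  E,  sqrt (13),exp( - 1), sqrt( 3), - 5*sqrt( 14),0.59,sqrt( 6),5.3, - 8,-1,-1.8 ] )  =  [ - 5* sqrt(14), - 8, - 8,-7.42,-6 ,-1.8,-1,exp ( - 1), 0.59,sqrt( 3),sqrt( 6), E,sqrt(13),5.3] 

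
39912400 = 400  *99781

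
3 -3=0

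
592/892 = 148/223 = 0.66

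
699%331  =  37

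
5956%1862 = 370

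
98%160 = 98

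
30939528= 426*72628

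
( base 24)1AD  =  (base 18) 2a1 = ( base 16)33d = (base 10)829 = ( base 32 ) pt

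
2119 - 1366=753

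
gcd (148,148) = 148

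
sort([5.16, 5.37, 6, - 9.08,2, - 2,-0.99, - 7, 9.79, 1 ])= [ - 9.08, - 7, - 2, - 0.99,1, 2,5.16, 5.37,  6, 9.79 ]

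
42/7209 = 14/2403  =  0.01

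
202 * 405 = 81810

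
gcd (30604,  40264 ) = 28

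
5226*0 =0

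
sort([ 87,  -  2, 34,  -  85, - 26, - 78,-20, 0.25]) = [-85, - 78  , - 26, -20,-2, 0.25, 34, 87]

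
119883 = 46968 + 72915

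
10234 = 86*119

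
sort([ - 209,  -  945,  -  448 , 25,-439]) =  [  -  945, - 448, - 439, - 209,25]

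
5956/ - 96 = -1489/24= - 62.04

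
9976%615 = 136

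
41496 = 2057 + 39439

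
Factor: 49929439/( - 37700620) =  - 2^( - 2)*5^( - 1)* 7^1*193^( - 1)*1453^1*4909^1*9767^( - 1 )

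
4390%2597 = 1793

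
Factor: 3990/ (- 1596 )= - 5/2  =  - 2^( - 1 ) * 5^1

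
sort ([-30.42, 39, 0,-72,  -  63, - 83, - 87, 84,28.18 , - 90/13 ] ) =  [ - 87,-83, - 72, - 63, - 30.42, - 90/13, 0, 28.18,39, 84] 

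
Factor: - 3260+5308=2048 = 2^11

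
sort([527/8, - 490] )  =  [ - 490, 527/8]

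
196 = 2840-2644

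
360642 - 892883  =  - 532241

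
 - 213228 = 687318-900546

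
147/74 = 147/74= 1.99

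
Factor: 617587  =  617587^1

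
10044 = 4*2511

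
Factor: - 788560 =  - 2^4*5^1 * 9857^1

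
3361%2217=1144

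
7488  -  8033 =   -  545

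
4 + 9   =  13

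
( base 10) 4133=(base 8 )10045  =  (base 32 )415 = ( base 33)3Q8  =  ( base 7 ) 15023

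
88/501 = 88/501 = 0.18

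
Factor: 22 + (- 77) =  - 55= -5^1*11^1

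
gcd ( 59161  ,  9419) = 1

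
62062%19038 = 4948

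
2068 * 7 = 14476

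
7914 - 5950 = 1964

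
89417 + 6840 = 96257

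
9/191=9/191 = 0.05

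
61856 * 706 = 43670336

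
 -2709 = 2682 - 5391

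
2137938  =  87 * 24574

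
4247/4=4247/4 =1061.75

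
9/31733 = 9/31733 = 0.00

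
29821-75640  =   - 45819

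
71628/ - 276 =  - 260 + 11/23 = - 259.52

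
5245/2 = 2622+1/2 = 2622.50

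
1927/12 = 160+7/12 = 160.58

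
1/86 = 1/86  =  0.01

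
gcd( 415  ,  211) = 1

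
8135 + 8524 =16659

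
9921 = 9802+119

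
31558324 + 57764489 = 89322813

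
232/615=232/615 = 0.38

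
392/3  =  130  +  2/3 = 130.67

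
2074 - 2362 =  - 288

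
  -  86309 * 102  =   - 8803518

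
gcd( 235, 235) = 235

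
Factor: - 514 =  - 2^1*257^1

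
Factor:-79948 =-2^2 * 11^1 * 23^1 * 79^1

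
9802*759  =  7439718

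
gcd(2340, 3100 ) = 20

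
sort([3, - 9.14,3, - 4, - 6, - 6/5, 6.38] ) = [ - 9.14, - 6, - 4, - 6/5,3,3, 6.38 ] 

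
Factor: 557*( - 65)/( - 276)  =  36205/276 = 2^( - 2 )*3^( - 1)*5^1* 13^1*23^ ( - 1 ) * 557^1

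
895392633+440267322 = 1335659955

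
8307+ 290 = 8597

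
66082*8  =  528656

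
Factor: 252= 2^2*3^2*7^1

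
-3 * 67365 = -202095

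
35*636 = 22260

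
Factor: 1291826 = 2^1*103^1*6271^1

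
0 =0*26678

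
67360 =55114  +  12246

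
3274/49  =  66 + 40/49 = 66.82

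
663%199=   66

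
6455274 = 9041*714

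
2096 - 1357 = 739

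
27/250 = 27/250=0.11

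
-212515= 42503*( - 5)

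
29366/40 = 14683/20 = 734.15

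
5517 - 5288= 229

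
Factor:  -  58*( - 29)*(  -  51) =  - 2^1*3^1*17^1*29^2 = -85782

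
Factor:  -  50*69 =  - 2^1*3^1*5^2*23^1 = - 3450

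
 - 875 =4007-4882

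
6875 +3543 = 10418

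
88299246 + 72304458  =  160603704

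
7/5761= 1/823= 0.00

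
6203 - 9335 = - 3132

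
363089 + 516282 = 879371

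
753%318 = 117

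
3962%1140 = 542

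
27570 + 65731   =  93301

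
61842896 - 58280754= 3562142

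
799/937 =799/937 = 0.85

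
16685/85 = 3337/17 = 196.29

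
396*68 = 26928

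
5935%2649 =637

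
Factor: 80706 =2^1*3^1 * 13451^1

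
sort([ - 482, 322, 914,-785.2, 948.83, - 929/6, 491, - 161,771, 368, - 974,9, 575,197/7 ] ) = [ - 974, - 785.2, - 482, - 161,-929/6, 9,197/7, 322,368, 491, 575, 771, 914, 948.83] 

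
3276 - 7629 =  - 4353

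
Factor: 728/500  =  182/125 = 2^1*5^( - 3 )*7^1*13^1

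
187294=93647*2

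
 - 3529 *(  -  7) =24703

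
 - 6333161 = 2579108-8912269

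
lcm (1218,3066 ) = 88914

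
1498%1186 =312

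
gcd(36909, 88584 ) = 3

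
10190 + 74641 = 84831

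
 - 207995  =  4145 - 212140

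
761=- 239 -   -  1000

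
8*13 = 104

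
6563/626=6563/626 = 10.48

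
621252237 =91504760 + 529747477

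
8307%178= 119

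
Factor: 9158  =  2^1*19^1*241^1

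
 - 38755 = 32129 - 70884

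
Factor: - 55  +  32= - 23 = - 23^1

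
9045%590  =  195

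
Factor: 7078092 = 2^2*3^1*7^1*84263^1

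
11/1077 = 11/1077 = 0.01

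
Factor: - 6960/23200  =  -3/10 =- 2^( - 1)*3^1*5^( - 1)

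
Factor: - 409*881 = - 360329 = - 409^1*881^1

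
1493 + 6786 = 8279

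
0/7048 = 0 =0.00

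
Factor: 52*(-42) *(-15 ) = 32760 = 2^3 * 3^2 * 5^1*7^1*13^1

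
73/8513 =73/8513 =0.01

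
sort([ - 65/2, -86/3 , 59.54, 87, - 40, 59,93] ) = [ - 40, - 65/2,-86/3, 59, 59.54, 87,93] 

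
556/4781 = 556/4781 = 0.12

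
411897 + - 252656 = 159241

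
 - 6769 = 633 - 7402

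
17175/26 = 17175/26= 660.58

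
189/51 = 63/17 = 3.71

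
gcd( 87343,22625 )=1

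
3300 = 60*55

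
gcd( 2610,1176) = 6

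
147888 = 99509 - - 48379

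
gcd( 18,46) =2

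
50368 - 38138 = 12230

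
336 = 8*42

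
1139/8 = 1139/8  =  142.38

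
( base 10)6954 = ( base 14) 276A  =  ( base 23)d38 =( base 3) 100112120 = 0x1b2a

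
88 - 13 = 75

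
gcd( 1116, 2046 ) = 186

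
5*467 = 2335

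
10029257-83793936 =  - 73764679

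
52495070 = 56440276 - 3945206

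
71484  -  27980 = 43504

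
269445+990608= 1260053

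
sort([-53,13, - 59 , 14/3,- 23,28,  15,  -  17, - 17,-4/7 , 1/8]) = [-59, - 53, - 23, - 17, -17, - 4/7,1/8,14/3, 13 , 15, 28]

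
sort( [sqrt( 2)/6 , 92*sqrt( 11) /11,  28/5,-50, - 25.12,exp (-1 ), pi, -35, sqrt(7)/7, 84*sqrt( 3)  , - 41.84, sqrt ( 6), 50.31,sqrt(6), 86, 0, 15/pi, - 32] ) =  [ - 50, - 41.84, - 35, - 32, - 25.12, 0,sqrt( 2 ) /6, exp( - 1),sqrt(7)/7,sqrt(6 ), sqrt (6),  pi,15/pi,28/5, 92*sqrt( 11)/11, 50.31, 86, 84 * sqrt(3 )]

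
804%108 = 48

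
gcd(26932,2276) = 4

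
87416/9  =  9712+8/9 =9712.89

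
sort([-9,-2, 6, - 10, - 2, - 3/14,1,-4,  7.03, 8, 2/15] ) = [ - 10, - 9, - 4,- 2, - 2, - 3/14,2/15,1 , 6,7.03 , 8 ]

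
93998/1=93998 = 93998.00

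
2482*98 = 243236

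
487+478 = 965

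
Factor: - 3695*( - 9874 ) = 2^1*5^1*739^1*4937^1 = 36484430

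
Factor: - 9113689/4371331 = - 13^1*89^1*181^(  -  1 )* 7877^1*24151^( - 1)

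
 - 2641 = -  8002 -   -  5361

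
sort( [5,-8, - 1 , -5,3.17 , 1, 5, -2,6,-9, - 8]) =[-9,-8, - 8, - 5,-2, - 1,  1, 3.17, 5, 5, 6]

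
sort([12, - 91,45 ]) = [ - 91,12, 45]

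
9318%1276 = 386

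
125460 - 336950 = -211490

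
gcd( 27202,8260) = 14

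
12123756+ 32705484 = 44829240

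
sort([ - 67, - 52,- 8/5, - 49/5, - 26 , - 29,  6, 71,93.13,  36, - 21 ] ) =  [ - 67,-52, - 29,-26, - 21, - 49/5 , - 8/5,6,36,71, 93.13 ]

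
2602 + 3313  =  5915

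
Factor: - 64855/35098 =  - 85/46=- 2^ ( - 1 ) * 5^1*17^1*23^( - 1) 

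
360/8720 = 9/218 = 0.04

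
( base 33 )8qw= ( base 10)9602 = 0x2582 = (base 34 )8ae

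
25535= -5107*(- 5)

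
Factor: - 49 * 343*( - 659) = 7^5 *659^1 = 11075813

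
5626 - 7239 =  - 1613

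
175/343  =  25/49 = 0.51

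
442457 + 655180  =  1097637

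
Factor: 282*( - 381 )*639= - 68655438 = - 2^1*3^4*47^1*71^1 * 127^1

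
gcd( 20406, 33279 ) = 3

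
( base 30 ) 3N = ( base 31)3K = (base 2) 1110001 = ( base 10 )113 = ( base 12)95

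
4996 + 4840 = 9836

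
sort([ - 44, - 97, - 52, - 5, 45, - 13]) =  [ - 97 ,  -  52,-44, -13,-5, 45]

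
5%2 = 1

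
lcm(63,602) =5418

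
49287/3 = 16429=16429.00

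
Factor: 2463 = 3^1*821^1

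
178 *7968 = 1418304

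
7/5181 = 7/5181=0.00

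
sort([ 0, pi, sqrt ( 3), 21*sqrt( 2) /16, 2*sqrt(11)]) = [ 0,sqrt( 3),21*sqrt( 2 ) /16, pi, 2 *sqrt (11) ]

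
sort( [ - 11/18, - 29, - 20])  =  [ - 29, - 20, - 11/18]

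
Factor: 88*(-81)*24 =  - 171072 = - 2^6*3^5*11^1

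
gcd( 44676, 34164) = 2628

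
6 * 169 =1014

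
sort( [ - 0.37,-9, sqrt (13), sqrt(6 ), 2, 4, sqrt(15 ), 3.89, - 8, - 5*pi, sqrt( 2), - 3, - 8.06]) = [ - 5*pi, - 9, - 8.06,-8, - 3, - 0.37, sqrt( 2 ), 2, sqrt(6),sqrt( 13 ), sqrt(15),3.89,  4]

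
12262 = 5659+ 6603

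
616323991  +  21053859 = 637377850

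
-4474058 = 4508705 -8982763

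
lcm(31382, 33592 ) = 2385032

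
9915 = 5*1983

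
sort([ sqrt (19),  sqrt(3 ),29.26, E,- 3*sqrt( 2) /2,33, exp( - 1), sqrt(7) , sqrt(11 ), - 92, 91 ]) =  [ - 92,-3 * sqrt(2 )/2,exp (  -  1 ),sqrt(3), sqrt( 7), E , sqrt ( 11 ), sqrt( 19 ),  29.26,33,  91]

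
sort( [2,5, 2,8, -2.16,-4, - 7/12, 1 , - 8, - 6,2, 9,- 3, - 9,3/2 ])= [ - 9, - 8, - 6, - 4,-3, - 2.16, - 7/12,1,3/2 , 2, 2,2,5,8, 9]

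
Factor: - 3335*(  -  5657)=18866095 = 5^1*23^1* 29^1*5657^1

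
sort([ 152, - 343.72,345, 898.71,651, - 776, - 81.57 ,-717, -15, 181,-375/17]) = [ - 776,-717, - 343.72, - 81.57,-375/17,-15, 152, 181, 345,651,898.71 ] 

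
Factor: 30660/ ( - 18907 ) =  - 2^2*3^1 * 5^1*37^ ( - 1)= -60/37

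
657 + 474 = 1131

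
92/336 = 23/84 = 0.27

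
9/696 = 3/232 = 0.01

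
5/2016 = 5/2016  =  0.00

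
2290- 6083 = -3793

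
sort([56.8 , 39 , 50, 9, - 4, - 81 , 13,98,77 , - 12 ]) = [- 81,  -  12 ,-4 , 9 , 13, 39,50, 56.8,77, 98 ] 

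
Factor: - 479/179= -179^( - 1 )*479^1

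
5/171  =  5/171 = 0.03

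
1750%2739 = 1750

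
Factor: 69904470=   2^1*3^1*5^1*37^1 * 71^1*887^1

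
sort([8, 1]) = [ 1,8]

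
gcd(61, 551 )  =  1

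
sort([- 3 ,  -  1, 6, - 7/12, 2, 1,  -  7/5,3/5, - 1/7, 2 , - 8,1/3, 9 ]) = [ - 8,-3, - 7/5, - 1, - 7/12, - 1/7,1/3,3/5 , 1,2, 2,6,9]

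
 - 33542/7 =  - 4792+ 2/7 = - 4791.71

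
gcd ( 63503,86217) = 1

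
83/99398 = 83/99398 = 0.00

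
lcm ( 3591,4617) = 32319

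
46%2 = 0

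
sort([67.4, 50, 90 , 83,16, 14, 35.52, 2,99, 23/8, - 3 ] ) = [  -  3, 2, 23/8, 14, 16, 35.52, 50, 67.4, 83, 90,99 ] 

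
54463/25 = 2178 + 13/25  =  2178.52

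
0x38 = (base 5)211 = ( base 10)56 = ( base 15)3B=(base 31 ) 1P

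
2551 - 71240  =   - 68689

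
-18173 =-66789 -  - 48616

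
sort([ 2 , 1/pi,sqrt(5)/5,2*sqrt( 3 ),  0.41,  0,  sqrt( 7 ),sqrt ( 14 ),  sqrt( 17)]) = [ 0,1/pi, 0.41,  sqrt( 5)/5, 2,  sqrt( 7 ), 2 * sqrt( 3 ),sqrt( 14), sqrt ( 17)] 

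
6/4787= 6/4787  =  0.00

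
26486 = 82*323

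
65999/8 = 65999/8 =8249.88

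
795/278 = 795/278 =2.86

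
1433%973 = 460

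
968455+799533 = 1767988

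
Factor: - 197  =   - 197^1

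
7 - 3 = 4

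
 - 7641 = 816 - 8457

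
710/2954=355/1477= 0.24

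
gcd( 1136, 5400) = 8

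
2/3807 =2/3807 = 0.00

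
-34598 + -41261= -75859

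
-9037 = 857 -9894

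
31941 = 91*351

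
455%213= 29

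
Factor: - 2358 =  - 2^1*3^2  *131^1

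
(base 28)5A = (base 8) 226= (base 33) 4I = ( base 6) 410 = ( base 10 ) 150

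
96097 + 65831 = 161928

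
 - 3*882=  - 2646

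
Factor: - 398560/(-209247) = 2^5*3^( - 1)*5^1 * 19^( - 1)*47^1*53^1*3671^( - 1)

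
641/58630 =641/58630 = 0.01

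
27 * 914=24678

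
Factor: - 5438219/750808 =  - 2^( - 3)*93851^( - 1)*5438219^1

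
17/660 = 17/660= 0.03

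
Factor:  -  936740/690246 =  - 468370/345123 = - 2^1*3^( - 2) * 5^1*7^1*31^( - 1)*1237^( - 1) * 6691^1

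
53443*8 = 427544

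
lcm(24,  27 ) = 216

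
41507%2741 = 392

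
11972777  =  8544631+3428146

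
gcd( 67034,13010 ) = 2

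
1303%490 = 323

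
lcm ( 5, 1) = 5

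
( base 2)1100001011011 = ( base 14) 23b5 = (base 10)6235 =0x185b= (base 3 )22112221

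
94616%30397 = 3425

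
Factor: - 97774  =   - 2^1* 19^1*  31^1 *83^1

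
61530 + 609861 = 671391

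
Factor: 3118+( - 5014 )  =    -  2^3*3^1* 79^1 =-  1896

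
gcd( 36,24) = 12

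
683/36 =18 + 35/36=18.97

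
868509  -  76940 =791569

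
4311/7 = 615 + 6/7 = 615.86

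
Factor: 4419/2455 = 3^2*5^( - 1 )=9/5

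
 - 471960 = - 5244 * 90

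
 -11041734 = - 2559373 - 8482361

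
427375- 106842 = 320533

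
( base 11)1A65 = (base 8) 5064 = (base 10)2612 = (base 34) 28s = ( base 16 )a34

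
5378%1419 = 1121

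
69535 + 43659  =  113194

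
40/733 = 40/733= 0.05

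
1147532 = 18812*61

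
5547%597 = 174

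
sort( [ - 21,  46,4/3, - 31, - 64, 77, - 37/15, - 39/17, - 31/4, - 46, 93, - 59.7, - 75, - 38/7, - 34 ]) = [-75, - 64,  -  59.7, - 46 , - 34,-31, - 21, - 31/4, - 38/7, - 37/15, - 39/17,4/3,46, 77, 93]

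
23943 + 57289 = 81232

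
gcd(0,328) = 328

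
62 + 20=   82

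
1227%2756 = 1227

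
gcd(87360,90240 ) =960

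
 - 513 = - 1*513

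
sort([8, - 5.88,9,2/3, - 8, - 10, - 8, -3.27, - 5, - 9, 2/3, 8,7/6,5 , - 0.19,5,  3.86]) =[ - 10, - 9, - 8,-8, - 5.88 , - 5  ,-3.27,-0.19, 2/3,  2/3,7/6,3.86,5,5,8,8 , 9]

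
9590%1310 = 420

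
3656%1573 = 510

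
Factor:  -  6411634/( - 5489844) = 3205817/2744922 =2^(-1)* 3^( - 1 )*17^(-2 )*1489^1  *  1583^ (-1)*2153^1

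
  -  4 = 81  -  85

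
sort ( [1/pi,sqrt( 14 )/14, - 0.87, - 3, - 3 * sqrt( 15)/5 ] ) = [ - 3, -3*sqrt( 15)/5, - 0.87, sqrt( 14 ) /14,  1/pi]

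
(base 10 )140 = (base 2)10001100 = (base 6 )352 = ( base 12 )B8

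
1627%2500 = 1627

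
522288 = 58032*9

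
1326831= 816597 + 510234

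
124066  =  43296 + 80770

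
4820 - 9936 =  - 5116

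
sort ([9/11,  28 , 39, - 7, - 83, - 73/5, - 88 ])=[ - 88, - 83,  -  73/5,  -  7, 9/11,28, 39] 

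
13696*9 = 123264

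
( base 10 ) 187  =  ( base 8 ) 273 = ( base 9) 227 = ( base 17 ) B0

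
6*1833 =10998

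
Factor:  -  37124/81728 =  - 9281/20432 = - 2^( - 4 )*1277^ (- 1 )*9281^1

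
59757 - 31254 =28503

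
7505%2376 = 377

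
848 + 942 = 1790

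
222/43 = 5 + 7/43 = 5.16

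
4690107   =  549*8543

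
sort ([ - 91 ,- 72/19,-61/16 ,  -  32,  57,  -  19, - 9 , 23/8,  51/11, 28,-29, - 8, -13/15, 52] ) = [ - 91,-32, - 29, - 19,  -  9 , - 8,-61/16, - 72/19, - 13/15,23/8,  51/11,28  ,  52,57]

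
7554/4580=1 + 1487/2290 = 1.65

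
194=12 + 182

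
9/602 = 9/602 = 0.01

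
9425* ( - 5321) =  - 50150425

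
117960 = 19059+98901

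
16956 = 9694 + 7262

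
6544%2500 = 1544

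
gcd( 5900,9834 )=2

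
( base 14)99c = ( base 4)131232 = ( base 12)1126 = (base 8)3556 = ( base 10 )1902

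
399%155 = 89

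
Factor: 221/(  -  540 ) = -2^( - 2)*3^ (  -  3 ) *5^( - 1 )*13^1*17^1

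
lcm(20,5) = 20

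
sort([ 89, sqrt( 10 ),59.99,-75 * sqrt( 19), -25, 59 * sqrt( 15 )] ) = [ - 75*sqrt(19), - 25,sqrt(10), 59.99, 89, 59*sqrt(15 ) ] 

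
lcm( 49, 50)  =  2450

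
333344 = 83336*4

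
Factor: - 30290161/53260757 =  - 19^1 * 37^1*3917^1 * 4841887^(-1) = - 2753651/4841887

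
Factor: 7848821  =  29^1*89^1*3041^1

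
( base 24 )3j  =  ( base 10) 91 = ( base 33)2p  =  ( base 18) 51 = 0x5b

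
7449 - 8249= - 800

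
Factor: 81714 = 2^1*3^1*13619^1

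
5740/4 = 1435=1435.00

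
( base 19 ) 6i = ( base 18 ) 76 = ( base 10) 132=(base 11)110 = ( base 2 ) 10000100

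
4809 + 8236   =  13045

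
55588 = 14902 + 40686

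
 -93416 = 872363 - 965779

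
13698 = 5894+7804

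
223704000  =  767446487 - 543742487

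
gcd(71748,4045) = 1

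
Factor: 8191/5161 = 13^(-1 ) * 397^( - 1)*8191^1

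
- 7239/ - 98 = 7239/98 =73.87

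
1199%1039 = 160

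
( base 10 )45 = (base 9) 50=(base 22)21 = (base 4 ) 231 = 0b101101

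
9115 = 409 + 8706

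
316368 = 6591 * 48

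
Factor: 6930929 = 6930929^1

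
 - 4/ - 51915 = 4/51915= 0.00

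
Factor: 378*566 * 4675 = 2^2*3^3*5^2 * 7^1*11^1*17^1*283^1= 1000206900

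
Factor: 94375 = 5^4*151^1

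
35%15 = 5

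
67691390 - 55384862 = 12306528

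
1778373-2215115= - 436742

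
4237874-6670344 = -2432470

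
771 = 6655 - 5884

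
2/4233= 2/4233 = 0.00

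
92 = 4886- 4794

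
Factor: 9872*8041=79380752 = 2^4*11^1*17^1*43^1*617^1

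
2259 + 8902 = 11161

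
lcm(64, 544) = 1088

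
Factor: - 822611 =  - 822611^1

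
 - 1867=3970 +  - 5837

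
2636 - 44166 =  -41530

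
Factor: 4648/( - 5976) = -3^( - 2)* 7^1= - 7/9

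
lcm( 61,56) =3416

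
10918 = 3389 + 7529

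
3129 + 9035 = 12164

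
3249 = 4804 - 1555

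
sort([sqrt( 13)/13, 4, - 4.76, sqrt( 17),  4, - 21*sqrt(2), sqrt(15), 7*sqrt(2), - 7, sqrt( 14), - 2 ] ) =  [ - 21*sqrt(2), - 7, - 4.76, - 2, sqrt(13 )/13, sqrt(14), sqrt( 15 ),4,  4, sqrt(17 ), 7 * sqrt(2 ) ] 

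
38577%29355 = 9222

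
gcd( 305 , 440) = 5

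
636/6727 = 636/6727 = 0.09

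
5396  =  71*76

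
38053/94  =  38053/94 = 404.82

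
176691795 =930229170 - 753537375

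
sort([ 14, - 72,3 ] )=[ - 72, 3,14 ]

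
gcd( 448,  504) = 56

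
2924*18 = 52632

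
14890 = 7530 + 7360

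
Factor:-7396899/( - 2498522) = 2^( - 1)*3^1 *13^( - 1 ) *96097^ ( - 1)*2465633^1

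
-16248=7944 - 24192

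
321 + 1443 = 1764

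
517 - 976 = -459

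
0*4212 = 0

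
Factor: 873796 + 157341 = 1031137^1 = 1031137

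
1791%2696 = 1791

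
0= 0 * 774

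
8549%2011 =505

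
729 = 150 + 579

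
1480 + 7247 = 8727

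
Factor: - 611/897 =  - 47/69 = - 3^( - 1)*23^( - 1)*47^1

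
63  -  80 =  - 17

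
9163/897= 10 + 193/897 = 10.22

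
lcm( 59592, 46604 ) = 3635112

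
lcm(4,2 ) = 4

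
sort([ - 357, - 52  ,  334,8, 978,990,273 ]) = [-357, - 52,8,273, 334 , 978,990 ]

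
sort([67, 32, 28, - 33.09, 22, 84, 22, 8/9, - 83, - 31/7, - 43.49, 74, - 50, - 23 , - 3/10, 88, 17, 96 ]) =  [ - 83 ,-50, - 43.49, - 33.09, - 23, -31/7, - 3/10, 8/9,17,22, 22, 28, 32, 67,74, 84,88,  96]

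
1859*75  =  139425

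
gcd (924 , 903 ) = 21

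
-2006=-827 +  -1179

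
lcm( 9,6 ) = 18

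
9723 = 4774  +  4949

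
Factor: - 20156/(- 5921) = 2^2*31^( - 1 )*191^( - 1) * 5039^1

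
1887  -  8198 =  - 6311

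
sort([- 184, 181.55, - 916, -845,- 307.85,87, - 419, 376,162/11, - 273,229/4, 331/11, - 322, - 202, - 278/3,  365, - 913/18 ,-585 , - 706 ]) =[  -  916,-845, - 706, - 585, - 419, - 322,  -  307.85,-273, - 202 , - 184, - 278/3, - 913/18  ,  162/11,331/11,229/4,87,181.55,  365,376 ]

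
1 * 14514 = 14514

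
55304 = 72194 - 16890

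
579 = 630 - 51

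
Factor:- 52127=  -  52127^1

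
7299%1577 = 991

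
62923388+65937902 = 128861290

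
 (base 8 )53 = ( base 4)223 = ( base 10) 43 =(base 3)1121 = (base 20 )23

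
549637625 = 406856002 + 142781623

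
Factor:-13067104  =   - 2^5*408347^1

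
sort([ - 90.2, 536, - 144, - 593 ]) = [-593, - 144, -90.2, 536]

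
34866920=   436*79970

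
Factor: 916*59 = 2^2*59^1 * 229^1 = 54044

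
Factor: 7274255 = 5^1*1454851^1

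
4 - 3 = 1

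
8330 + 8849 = 17179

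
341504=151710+189794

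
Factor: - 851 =-23^1*37^1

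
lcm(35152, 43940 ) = 175760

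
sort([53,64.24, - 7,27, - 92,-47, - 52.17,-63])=[ - 92, - 63,- 52.17, - 47, - 7 , 27,53,64.24] 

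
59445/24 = 2476 + 7/8 = 2476.88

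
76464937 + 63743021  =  140207958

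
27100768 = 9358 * 2896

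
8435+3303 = 11738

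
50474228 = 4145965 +46328263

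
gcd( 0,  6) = 6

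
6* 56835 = 341010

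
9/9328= 9/9328 = 0.00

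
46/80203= 46/80203  =  0.00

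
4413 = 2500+1913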